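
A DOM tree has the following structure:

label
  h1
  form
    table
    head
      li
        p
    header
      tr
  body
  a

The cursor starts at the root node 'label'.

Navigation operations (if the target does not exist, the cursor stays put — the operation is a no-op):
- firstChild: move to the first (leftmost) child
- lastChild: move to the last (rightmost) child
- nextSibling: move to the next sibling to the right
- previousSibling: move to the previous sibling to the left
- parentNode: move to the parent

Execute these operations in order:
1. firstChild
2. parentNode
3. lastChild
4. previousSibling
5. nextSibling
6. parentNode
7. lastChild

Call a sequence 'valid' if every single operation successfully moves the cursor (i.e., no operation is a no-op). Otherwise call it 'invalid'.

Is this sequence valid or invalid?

After 1 (firstChild): h1
After 2 (parentNode): label
After 3 (lastChild): a
After 4 (previousSibling): body
After 5 (nextSibling): a
After 6 (parentNode): label
After 7 (lastChild): a

Answer: valid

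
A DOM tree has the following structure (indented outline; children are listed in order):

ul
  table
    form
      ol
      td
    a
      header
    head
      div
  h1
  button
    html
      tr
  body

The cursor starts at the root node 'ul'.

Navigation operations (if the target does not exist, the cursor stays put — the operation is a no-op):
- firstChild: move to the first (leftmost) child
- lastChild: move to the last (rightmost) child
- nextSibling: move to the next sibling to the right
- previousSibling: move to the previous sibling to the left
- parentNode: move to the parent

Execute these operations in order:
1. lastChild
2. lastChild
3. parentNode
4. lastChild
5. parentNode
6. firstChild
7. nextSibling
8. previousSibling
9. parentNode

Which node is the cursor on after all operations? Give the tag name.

After 1 (lastChild): body
After 2 (lastChild): body (no-op, stayed)
After 3 (parentNode): ul
After 4 (lastChild): body
After 5 (parentNode): ul
After 6 (firstChild): table
After 7 (nextSibling): h1
After 8 (previousSibling): table
After 9 (parentNode): ul

Answer: ul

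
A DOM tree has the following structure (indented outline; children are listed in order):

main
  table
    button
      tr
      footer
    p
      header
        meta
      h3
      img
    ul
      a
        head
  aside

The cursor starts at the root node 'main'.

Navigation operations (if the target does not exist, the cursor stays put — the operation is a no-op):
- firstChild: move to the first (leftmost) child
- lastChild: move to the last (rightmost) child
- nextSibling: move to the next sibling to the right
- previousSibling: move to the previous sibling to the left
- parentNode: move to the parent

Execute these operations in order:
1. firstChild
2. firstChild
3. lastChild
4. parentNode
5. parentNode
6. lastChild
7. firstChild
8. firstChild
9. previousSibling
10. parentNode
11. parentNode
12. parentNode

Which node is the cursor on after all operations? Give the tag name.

Answer: table

Derivation:
After 1 (firstChild): table
After 2 (firstChild): button
After 3 (lastChild): footer
After 4 (parentNode): button
After 5 (parentNode): table
After 6 (lastChild): ul
After 7 (firstChild): a
After 8 (firstChild): head
After 9 (previousSibling): head (no-op, stayed)
After 10 (parentNode): a
After 11 (parentNode): ul
After 12 (parentNode): table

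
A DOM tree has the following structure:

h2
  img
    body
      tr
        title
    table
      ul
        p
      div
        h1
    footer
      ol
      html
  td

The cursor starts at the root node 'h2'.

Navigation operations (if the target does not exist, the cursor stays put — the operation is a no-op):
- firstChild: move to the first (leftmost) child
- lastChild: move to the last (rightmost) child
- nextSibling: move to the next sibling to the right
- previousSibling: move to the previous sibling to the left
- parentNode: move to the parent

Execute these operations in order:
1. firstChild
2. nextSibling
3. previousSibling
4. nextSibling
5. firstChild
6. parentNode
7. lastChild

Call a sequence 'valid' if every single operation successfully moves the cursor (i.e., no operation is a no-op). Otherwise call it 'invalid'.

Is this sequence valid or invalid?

After 1 (firstChild): img
After 2 (nextSibling): td
After 3 (previousSibling): img
After 4 (nextSibling): td
After 5 (firstChild): td (no-op, stayed)
After 6 (parentNode): h2
After 7 (lastChild): td

Answer: invalid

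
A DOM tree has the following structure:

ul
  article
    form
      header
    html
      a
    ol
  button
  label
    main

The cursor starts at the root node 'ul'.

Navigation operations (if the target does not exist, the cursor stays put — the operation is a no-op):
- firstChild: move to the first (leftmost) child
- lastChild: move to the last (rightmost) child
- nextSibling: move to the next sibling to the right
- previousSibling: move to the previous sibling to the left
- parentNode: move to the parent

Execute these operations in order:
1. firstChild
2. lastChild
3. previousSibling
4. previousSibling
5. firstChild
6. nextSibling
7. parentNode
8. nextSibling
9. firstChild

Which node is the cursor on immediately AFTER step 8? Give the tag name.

After 1 (firstChild): article
After 2 (lastChild): ol
After 3 (previousSibling): html
After 4 (previousSibling): form
After 5 (firstChild): header
After 6 (nextSibling): header (no-op, stayed)
After 7 (parentNode): form
After 8 (nextSibling): html

Answer: html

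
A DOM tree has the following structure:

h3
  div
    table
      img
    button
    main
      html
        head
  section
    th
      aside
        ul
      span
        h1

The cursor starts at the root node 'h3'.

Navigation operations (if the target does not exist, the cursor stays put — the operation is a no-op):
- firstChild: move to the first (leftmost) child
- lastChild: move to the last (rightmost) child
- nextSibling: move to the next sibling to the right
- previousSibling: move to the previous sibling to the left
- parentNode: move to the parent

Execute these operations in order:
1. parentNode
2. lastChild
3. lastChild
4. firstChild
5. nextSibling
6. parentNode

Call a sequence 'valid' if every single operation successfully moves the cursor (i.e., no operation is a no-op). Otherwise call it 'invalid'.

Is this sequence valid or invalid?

Answer: invalid

Derivation:
After 1 (parentNode): h3 (no-op, stayed)
After 2 (lastChild): section
After 3 (lastChild): th
After 4 (firstChild): aside
After 5 (nextSibling): span
After 6 (parentNode): th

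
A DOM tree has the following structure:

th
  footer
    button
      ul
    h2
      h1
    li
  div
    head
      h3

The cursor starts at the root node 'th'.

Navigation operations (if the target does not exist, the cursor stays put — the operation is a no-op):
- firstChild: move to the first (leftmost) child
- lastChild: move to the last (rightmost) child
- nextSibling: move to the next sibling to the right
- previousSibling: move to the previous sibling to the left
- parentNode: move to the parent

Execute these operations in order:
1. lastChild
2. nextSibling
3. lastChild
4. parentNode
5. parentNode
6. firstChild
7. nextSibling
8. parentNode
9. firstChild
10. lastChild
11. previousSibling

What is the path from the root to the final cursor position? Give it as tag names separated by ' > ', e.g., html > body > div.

After 1 (lastChild): div
After 2 (nextSibling): div (no-op, stayed)
After 3 (lastChild): head
After 4 (parentNode): div
After 5 (parentNode): th
After 6 (firstChild): footer
After 7 (nextSibling): div
After 8 (parentNode): th
After 9 (firstChild): footer
After 10 (lastChild): li
After 11 (previousSibling): h2

Answer: th > footer > h2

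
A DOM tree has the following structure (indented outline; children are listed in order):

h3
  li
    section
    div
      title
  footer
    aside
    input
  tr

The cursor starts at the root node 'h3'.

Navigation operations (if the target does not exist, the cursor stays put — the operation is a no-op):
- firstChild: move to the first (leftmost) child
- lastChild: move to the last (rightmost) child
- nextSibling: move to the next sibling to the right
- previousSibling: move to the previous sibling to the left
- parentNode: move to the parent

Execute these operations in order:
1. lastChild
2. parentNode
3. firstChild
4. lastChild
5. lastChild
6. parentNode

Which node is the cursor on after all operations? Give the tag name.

Answer: div

Derivation:
After 1 (lastChild): tr
After 2 (parentNode): h3
After 3 (firstChild): li
After 4 (lastChild): div
After 5 (lastChild): title
After 6 (parentNode): div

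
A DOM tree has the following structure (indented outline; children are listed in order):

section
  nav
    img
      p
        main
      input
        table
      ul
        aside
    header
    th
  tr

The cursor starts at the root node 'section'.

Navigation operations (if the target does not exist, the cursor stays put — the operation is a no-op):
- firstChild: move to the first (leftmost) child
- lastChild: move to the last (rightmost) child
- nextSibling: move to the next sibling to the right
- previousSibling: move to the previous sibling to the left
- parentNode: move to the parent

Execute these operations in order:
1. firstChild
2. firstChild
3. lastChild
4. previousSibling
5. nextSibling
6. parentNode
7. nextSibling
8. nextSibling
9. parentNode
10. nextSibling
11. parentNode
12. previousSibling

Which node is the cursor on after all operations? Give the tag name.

After 1 (firstChild): nav
After 2 (firstChild): img
After 3 (lastChild): ul
After 4 (previousSibling): input
After 5 (nextSibling): ul
After 6 (parentNode): img
After 7 (nextSibling): header
After 8 (nextSibling): th
After 9 (parentNode): nav
After 10 (nextSibling): tr
After 11 (parentNode): section
After 12 (previousSibling): section (no-op, stayed)

Answer: section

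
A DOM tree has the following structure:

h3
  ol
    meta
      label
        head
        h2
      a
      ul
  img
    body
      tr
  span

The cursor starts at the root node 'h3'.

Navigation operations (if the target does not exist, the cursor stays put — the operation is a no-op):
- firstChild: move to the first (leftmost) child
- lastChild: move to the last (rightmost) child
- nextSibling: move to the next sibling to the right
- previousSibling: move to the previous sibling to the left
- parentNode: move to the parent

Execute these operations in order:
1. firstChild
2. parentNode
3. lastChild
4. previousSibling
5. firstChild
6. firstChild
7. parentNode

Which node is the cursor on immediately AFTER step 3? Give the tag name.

Answer: span

Derivation:
After 1 (firstChild): ol
After 2 (parentNode): h3
After 3 (lastChild): span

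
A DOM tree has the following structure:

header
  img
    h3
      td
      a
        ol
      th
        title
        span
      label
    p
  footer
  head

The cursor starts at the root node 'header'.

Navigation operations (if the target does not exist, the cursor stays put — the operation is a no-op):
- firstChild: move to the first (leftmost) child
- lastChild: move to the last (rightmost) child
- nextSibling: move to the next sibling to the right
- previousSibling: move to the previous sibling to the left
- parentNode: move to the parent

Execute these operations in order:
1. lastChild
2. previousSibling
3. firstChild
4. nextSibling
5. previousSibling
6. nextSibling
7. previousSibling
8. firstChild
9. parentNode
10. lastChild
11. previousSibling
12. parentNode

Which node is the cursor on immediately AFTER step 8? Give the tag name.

After 1 (lastChild): head
After 2 (previousSibling): footer
After 3 (firstChild): footer (no-op, stayed)
After 4 (nextSibling): head
After 5 (previousSibling): footer
After 6 (nextSibling): head
After 7 (previousSibling): footer
After 8 (firstChild): footer (no-op, stayed)

Answer: footer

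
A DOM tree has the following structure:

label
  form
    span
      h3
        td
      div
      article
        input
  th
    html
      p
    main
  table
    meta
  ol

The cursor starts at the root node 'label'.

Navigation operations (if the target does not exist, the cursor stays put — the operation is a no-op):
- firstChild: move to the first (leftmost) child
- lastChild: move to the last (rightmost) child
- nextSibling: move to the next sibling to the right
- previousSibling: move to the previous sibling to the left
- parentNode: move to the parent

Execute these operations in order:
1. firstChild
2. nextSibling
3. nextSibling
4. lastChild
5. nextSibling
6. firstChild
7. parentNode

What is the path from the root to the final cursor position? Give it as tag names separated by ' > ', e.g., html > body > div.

After 1 (firstChild): form
After 2 (nextSibling): th
After 3 (nextSibling): table
After 4 (lastChild): meta
After 5 (nextSibling): meta (no-op, stayed)
After 6 (firstChild): meta (no-op, stayed)
After 7 (parentNode): table

Answer: label > table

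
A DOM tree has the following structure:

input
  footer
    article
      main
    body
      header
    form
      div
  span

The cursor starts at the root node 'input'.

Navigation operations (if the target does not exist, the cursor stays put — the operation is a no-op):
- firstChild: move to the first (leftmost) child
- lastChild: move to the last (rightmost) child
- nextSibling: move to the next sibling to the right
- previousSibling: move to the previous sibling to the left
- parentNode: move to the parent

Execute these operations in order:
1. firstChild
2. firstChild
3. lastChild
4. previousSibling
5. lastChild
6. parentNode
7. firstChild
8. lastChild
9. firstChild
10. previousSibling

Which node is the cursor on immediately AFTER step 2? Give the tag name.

After 1 (firstChild): footer
After 2 (firstChild): article

Answer: article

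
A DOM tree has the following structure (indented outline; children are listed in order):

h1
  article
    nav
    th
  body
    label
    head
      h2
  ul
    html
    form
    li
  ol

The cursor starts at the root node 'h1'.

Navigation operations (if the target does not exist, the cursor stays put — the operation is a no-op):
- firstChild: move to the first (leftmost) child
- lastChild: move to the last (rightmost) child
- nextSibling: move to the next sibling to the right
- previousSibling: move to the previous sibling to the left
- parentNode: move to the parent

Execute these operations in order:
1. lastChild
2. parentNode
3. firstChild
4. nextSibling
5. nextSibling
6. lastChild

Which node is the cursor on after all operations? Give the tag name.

After 1 (lastChild): ol
After 2 (parentNode): h1
After 3 (firstChild): article
After 4 (nextSibling): body
After 5 (nextSibling): ul
After 6 (lastChild): li

Answer: li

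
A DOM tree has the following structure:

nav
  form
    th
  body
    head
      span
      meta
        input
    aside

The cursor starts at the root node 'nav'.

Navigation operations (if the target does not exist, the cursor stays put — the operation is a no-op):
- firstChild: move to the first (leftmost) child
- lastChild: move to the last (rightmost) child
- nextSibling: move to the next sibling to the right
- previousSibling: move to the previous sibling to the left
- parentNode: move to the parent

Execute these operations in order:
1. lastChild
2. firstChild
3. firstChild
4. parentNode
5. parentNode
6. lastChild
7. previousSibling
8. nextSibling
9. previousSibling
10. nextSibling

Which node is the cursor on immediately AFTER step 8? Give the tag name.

Answer: aside

Derivation:
After 1 (lastChild): body
After 2 (firstChild): head
After 3 (firstChild): span
After 4 (parentNode): head
After 5 (parentNode): body
After 6 (lastChild): aside
After 7 (previousSibling): head
After 8 (nextSibling): aside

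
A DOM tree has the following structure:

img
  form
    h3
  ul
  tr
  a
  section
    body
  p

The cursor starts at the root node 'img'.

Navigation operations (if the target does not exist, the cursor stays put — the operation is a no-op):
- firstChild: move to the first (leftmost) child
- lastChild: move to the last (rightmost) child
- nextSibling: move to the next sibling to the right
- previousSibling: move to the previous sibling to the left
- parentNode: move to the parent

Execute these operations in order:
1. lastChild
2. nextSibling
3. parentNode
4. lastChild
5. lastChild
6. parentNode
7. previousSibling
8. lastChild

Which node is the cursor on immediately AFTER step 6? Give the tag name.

Answer: img

Derivation:
After 1 (lastChild): p
After 2 (nextSibling): p (no-op, stayed)
After 3 (parentNode): img
After 4 (lastChild): p
After 5 (lastChild): p (no-op, stayed)
After 6 (parentNode): img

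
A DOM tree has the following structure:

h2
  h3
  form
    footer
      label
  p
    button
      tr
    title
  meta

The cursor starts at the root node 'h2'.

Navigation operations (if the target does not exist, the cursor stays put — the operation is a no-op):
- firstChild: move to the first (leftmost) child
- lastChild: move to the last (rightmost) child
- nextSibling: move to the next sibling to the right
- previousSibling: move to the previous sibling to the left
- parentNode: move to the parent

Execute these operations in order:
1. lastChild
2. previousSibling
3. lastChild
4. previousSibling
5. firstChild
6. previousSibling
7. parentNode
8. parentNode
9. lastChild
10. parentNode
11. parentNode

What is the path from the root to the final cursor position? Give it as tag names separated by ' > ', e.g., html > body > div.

After 1 (lastChild): meta
After 2 (previousSibling): p
After 3 (lastChild): title
After 4 (previousSibling): button
After 5 (firstChild): tr
After 6 (previousSibling): tr (no-op, stayed)
After 7 (parentNode): button
After 8 (parentNode): p
After 9 (lastChild): title
After 10 (parentNode): p
After 11 (parentNode): h2

Answer: h2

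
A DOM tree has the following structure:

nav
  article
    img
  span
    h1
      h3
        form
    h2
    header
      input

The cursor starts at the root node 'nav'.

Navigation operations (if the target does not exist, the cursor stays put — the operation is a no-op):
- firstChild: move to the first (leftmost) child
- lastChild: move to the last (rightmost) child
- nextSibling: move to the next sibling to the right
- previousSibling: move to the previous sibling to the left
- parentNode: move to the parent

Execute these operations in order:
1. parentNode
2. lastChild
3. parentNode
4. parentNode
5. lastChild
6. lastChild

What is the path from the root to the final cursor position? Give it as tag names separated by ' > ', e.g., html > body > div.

Answer: nav > span > header

Derivation:
After 1 (parentNode): nav (no-op, stayed)
After 2 (lastChild): span
After 3 (parentNode): nav
After 4 (parentNode): nav (no-op, stayed)
After 5 (lastChild): span
After 6 (lastChild): header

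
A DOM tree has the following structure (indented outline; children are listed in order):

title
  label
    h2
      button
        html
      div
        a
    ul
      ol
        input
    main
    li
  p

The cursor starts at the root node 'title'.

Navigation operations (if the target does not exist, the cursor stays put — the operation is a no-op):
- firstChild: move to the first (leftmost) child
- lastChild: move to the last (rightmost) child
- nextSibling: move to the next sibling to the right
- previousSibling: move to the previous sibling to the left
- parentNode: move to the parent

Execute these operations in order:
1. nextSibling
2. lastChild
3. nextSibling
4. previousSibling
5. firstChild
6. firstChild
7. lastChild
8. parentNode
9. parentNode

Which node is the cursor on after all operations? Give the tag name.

After 1 (nextSibling): title (no-op, stayed)
After 2 (lastChild): p
After 3 (nextSibling): p (no-op, stayed)
After 4 (previousSibling): label
After 5 (firstChild): h2
After 6 (firstChild): button
After 7 (lastChild): html
After 8 (parentNode): button
After 9 (parentNode): h2

Answer: h2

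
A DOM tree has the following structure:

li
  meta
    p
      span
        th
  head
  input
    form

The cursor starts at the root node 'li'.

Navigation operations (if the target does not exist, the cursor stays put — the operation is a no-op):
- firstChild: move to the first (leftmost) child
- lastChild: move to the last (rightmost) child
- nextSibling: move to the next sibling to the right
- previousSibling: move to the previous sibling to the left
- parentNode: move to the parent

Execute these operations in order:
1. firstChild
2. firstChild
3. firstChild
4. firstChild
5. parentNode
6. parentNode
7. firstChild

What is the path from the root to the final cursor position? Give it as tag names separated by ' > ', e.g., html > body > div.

After 1 (firstChild): meta
After 2 (firstChild): p
After 3 (firstChild): span
After 4 (firstChild): th
After 5 (parentNode): span
After 6 (parentNode): p
After 7 (firstChild): span

Answer: li > meta > p > span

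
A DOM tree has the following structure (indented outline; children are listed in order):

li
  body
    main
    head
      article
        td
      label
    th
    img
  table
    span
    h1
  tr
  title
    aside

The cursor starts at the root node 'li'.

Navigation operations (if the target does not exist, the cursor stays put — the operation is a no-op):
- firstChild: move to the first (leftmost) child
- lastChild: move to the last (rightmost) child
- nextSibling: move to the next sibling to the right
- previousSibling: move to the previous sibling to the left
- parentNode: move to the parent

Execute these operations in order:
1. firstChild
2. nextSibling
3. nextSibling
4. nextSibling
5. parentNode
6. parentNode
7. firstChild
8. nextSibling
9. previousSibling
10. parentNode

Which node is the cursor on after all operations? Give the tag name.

After 1 (firstChild): body
After 2 (nextSibling): table
After 3 (nextSibling): tr
After 4 (nextSibling): title
After 5 (parentNode): li
After 6 (parentNode): li (no-op, stayed)
After 7 (firstChild): body
After 8 (nextSibling): table
After 9 (previousSibling): body
After 10 (parentNode): li

Answer: li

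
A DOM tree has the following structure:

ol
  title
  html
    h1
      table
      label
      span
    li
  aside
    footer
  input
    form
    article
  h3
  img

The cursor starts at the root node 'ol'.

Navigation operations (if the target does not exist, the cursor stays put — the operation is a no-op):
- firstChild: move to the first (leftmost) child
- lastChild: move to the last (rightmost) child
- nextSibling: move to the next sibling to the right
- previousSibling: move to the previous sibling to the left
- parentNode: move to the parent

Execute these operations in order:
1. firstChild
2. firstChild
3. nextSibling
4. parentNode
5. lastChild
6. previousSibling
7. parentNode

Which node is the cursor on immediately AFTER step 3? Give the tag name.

After 1 (firstChild): title
After 2 (firstChild): title (no-op, stayed)
After 3 (nextSibling): html

Answer: html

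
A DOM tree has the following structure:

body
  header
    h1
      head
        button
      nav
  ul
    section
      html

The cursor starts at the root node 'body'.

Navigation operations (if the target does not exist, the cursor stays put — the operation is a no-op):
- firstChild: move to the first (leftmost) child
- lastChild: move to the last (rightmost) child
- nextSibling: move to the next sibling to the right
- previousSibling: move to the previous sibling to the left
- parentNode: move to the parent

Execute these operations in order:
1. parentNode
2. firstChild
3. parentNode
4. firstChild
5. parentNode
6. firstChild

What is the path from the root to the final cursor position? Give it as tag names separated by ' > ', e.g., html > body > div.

After 1 (parentNode): body (no-op, stayed)
After 2 (firstChild): header
After 3 (parentNode): body
After 4 (firstChild): header
After 5 (parentNode): body
After 6 (firstChild): header

Answer: body > header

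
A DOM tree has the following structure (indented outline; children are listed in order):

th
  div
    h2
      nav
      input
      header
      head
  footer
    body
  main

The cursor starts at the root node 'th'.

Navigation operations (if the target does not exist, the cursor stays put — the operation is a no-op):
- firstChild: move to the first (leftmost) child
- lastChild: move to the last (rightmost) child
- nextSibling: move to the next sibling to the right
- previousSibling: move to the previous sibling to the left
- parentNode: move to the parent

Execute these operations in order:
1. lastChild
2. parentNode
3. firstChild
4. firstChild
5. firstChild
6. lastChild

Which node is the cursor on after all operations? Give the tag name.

After 1 (lastChild): main
After 2 (parentNode): th
After 3 (firstChild): div
After 4 (firstChild): h2
After 5 (firstChild): nav
After 6 (lastChild): nav (no-op, stayed)

Answer: nav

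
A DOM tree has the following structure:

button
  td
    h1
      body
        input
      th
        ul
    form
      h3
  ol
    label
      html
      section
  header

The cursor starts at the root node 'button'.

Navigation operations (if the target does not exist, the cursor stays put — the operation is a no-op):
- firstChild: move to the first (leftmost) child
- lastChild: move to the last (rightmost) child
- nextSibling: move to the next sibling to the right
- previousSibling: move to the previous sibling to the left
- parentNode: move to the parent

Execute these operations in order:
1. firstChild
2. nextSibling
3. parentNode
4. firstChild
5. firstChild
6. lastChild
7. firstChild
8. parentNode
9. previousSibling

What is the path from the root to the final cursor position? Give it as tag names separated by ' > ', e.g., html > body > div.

Answer: button > td > h1 > body

Derivation:
After 1 (firstChild): td
After 2 (nextSibling): ol
After 3 (parentNode): button
After 4 (firstChild): td
After 5 (firstChild): h1
After 6 (lastChild): th
After 7 (firstChild): ul
After 8 (parentNode): th
After 9 (previousSibling): body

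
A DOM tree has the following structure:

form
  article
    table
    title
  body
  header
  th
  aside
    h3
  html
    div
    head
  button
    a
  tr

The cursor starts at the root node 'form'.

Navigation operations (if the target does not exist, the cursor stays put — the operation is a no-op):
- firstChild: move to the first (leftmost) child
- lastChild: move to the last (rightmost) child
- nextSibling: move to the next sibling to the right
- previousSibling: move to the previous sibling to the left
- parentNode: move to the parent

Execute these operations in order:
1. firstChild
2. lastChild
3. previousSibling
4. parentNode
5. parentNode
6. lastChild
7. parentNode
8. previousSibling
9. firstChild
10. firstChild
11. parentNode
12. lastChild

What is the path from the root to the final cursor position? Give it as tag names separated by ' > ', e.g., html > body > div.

After 1 (firstChild): article
After 2 (lastChild): title
After 3 (previousSibling): table
After 4 (parentNode): article
After 5 (parentNode): form
After 6 (lastChild): tr
After 7 (parentNode): form
After 8 (previousSibling): form (no-op, stayed)
After 9 (firstChild): article
After 10 (firstChild): table
After 11 (parentNode): article
After 12 (lastChild): title

Answer: form > article > title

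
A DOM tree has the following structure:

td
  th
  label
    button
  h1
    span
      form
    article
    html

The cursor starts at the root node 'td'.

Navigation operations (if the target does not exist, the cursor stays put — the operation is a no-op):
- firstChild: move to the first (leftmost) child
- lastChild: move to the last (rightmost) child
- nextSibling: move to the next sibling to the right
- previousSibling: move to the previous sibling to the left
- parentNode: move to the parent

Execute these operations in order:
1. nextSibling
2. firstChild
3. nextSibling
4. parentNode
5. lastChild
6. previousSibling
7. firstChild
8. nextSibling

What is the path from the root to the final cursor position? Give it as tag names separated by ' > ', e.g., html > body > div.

After 1 (nextSibling): td (no-op, stayed)
After 2 (firstChild): th
After 3 (nextSibling): label
After 4 (parentNode): td
After 5 (lastChild): h1
After 6 (previousSibling): label
After 7 (firstChild): button
After 8 (nextSibling): button (no-op, stayed)

Answer: td > label > button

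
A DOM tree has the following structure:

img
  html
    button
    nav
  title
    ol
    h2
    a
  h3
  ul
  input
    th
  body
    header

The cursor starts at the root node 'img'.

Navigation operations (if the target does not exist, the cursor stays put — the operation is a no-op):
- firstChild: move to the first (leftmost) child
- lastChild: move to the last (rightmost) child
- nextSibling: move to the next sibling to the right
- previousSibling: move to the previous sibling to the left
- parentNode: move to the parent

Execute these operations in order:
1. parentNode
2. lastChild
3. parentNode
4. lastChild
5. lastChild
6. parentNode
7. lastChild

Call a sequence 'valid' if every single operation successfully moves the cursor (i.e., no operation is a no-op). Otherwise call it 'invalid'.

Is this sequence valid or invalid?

After 1 (parentNode): img (no-op, stayed)
After 2 (lastChild): body
After 3 (parentNode): img
After 4 (lastChild): body
After 5 (lastChild): header
After 6 (parentNode): body
After 7 (lastChild): header

Answer: invalid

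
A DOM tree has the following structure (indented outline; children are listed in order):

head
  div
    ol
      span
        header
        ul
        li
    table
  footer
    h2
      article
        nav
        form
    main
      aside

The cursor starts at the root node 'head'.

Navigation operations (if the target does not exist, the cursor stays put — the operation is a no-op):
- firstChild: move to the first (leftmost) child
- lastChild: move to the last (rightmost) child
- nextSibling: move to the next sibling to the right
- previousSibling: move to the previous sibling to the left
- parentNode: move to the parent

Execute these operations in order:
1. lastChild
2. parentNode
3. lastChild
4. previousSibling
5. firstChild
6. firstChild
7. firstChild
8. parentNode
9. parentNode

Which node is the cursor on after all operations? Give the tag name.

After 1 (lastChild): footer
After 2 (parentNode): head
After 3 (lastChild): footer
After 4 (previousSibling): div
After 5 (firstChild): ol
After 6 (firstChild): span
After 7 (firstChild): header
After 8 (parentNode): span
After 9 (parentNode): ol

Answer: ol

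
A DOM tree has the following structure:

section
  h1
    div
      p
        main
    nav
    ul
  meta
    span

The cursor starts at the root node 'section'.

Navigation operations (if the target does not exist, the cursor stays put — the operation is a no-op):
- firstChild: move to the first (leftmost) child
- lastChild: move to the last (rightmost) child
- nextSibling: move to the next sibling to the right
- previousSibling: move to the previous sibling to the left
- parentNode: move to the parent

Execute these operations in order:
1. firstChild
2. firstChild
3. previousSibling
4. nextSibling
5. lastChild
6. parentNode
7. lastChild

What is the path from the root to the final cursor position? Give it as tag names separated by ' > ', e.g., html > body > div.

Answer: section > h1 > ul

Derivation:
After 1 (firstChild): h1
After 2 (firstChild): div
After 3 (previousSibling): div (no-op, stayed)
After 4 (nextSibling): nav
After 5 (lastChild): nav (no-op, stayed)
After 6 (parentNode): h1
After 7 (lastChild): ul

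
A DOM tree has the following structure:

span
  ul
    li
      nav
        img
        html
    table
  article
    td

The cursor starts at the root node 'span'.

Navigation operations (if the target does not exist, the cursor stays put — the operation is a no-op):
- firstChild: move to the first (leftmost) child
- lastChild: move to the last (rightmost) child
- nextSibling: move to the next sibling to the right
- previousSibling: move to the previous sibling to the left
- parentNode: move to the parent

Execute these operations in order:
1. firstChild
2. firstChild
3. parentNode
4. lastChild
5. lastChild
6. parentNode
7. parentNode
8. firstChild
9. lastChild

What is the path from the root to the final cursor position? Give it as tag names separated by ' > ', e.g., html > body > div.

Answer: span > ul > table

Derivation:
After 1 (firstChild): ul
After 2 (firstChild): li
After 3 (parentNode): ul
After 4 (lastChild): table
After 5 (lastChild): table (no-op, stayed)
After 6 (parentNode): ul
After 7 (parentNode): span
After 8 (firstChild): ul
After 9 (lastChild): table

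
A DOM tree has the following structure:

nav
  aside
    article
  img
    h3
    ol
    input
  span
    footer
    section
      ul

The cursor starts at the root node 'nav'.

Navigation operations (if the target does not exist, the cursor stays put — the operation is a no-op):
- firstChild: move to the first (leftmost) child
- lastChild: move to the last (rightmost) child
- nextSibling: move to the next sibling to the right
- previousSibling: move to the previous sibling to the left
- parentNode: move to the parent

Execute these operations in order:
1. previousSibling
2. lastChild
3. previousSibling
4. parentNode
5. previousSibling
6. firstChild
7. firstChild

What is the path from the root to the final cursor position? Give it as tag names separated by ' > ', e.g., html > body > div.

After 1 (previousSibling): nav (no-op, stayed)
After 2 (lastChild): span
After 3 (previousSibling): img
After 4 (parentNode): nav
After 5 (previousSibling): nav (no-op, stayed)
After 6 (firstChild): aside
After 7 (firstChild): article

Answer: nav > aside > article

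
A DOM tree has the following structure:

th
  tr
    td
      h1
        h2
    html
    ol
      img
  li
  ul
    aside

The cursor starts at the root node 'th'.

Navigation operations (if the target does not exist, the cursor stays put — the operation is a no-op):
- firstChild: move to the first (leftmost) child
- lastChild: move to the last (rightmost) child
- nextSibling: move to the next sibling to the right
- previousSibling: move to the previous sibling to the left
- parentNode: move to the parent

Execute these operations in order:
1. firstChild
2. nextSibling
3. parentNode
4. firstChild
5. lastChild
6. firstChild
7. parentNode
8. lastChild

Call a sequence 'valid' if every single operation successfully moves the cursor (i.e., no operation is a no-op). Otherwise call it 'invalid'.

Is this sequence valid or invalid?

After 1 (firstChild): tr
After 2 (nextSibling): li
After 3 (parentNode): th
After 4 (firstChild): tr
After 5 (lastChild): ol
After 6 (firstChild): img
After 7 (parentNode): ol
After 8 (lastChild): img

Answer: valid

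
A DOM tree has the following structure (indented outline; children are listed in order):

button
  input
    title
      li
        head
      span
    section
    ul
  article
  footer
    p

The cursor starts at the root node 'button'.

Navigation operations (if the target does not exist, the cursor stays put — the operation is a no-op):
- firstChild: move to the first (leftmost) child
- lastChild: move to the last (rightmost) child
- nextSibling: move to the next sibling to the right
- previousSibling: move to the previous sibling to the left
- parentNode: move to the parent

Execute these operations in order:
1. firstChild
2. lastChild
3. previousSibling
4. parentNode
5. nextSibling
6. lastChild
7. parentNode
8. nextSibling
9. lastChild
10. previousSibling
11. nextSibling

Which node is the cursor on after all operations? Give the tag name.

After 1 (firstChild): input
After 2 (lastChild): ul
After 3 (previousSibling): section
After 4 (parentNode): input
After 5 (nextSibling): article
After 6 (lastChild): article (no-op, stayed)
After 7 (parentNode): button
After 8 (nextSibling): button (no-op, stayed)
After 9 (lastChild): footer
After 10 (previousSibling): article
After 11 (nextSibling): footer

Answer: footer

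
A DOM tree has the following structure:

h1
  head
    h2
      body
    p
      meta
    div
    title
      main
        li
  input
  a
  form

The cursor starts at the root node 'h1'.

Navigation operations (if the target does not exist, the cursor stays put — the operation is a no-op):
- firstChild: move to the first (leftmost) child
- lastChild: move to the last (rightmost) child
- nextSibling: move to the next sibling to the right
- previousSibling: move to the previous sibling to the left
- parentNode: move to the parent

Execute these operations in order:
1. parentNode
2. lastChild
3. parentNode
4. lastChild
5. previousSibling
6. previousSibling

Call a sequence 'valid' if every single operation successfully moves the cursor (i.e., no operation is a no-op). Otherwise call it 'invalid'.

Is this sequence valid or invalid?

Answer: invalid

Derivation:
After 1 (parentNode): h1 (no-op, stayed)
After 2 (lastChild): form
After 3 (parentNode): h1
After 4 (lastChild): form
After 5 (previousSibling): a
After 6 (previousSibling): input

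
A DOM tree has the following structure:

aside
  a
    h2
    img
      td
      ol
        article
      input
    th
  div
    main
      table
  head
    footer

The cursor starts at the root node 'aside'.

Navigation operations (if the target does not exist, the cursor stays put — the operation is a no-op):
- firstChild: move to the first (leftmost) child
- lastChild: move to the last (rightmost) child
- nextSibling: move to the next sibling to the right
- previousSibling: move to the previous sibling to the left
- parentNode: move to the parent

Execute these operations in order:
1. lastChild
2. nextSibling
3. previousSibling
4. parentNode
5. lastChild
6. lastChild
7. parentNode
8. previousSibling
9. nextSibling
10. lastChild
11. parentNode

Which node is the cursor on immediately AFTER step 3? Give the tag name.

After 1 (lastChild): head
After 2 (nextSibling): head (no-op, stayed)
After 3 (previousSibling): div

Answer: div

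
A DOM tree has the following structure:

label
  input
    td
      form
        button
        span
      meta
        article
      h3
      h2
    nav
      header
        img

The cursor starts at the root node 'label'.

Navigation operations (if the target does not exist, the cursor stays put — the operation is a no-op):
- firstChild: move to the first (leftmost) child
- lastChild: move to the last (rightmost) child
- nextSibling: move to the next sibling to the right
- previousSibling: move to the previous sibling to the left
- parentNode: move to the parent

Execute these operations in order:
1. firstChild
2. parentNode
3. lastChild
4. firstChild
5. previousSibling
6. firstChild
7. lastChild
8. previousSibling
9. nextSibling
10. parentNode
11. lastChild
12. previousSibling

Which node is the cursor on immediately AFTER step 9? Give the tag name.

Answer: span

Derivation:
After 1 (firstChild): input
After 2 (parentNode): label
After 3 (lastChild): input
After 4 (firstChild): td
After 5 (previousSibling): td (no-op, stayed)
After 6 (firstChild): form
After 7 (lastChild): span
After 8 (previousSibling): button
After 9 (nextSibling): span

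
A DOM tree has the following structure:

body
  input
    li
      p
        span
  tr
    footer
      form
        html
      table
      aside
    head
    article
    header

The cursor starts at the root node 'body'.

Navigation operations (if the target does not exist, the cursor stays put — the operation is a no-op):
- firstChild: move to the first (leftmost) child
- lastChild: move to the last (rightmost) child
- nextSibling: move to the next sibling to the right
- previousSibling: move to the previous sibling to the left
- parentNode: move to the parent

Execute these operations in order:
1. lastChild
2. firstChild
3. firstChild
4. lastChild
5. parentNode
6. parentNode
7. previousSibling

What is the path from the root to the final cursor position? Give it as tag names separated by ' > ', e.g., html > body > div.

After 1 (lastChild): tr
After 2 (firstChild): footer
After 3 (firstChild): form
After 4 (lastChild): html
After 5 (parentNode): form
After 6 (parentNode): footer
After 7 (previousSibling): footer (no-op, stayed)

Answer: body > tr > footer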